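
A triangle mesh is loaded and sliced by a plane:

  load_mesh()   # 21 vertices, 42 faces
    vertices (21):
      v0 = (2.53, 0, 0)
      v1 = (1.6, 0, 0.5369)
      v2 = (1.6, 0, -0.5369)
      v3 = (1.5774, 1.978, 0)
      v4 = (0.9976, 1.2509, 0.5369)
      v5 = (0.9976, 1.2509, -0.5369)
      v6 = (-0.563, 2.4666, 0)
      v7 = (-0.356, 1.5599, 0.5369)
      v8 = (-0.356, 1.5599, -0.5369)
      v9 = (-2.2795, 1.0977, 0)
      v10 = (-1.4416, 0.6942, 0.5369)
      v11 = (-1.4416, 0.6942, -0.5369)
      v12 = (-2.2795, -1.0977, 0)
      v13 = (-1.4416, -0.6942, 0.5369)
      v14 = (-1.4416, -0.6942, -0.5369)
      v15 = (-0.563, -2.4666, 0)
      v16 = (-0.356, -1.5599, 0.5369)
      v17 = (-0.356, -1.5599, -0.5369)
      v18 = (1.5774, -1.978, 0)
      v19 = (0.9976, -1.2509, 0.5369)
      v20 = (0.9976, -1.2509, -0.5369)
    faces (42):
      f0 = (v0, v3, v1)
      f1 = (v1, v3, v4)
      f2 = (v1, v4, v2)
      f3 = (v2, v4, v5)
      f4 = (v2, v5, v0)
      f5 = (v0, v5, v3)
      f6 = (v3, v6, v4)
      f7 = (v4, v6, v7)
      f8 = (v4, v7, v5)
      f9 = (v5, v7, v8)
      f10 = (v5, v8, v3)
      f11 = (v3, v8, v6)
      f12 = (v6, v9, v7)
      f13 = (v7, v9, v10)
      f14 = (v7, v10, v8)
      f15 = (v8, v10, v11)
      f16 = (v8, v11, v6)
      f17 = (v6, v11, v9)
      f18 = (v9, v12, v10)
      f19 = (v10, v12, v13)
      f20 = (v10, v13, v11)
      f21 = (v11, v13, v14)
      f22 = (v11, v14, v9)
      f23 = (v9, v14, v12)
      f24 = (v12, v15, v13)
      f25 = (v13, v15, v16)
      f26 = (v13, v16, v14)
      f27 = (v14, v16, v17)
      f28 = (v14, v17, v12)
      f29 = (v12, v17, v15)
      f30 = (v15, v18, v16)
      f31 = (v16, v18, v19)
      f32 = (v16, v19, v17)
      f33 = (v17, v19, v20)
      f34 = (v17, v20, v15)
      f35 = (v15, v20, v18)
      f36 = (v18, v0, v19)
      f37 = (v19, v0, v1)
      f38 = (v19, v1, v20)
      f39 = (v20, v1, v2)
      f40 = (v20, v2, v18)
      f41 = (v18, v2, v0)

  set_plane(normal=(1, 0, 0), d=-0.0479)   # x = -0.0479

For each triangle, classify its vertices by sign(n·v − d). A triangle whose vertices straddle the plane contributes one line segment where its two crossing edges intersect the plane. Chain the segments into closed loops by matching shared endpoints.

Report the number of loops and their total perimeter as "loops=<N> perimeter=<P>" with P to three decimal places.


Straddling triangles (12 of 42):
  (v3,v6,v4) [+-+] → (-0.0479, 2.34902, 0)–(-0.0479, 2.06534, 0.177212)  len=0.3345
  (v4,v6,v7) [+--] → (-0.0479, 2.06534, 0.177212)–(-0.0479, 1.48957, 0.5369)  len=0.6789
  (v4,v7,v5) [+-+] → (-0.0479, 1.48957, 0.5369)–(-0.0479, 1.48957, 0.292487)  len=0.2444
  (v5,v7,v8) [+--] → (-0.0479, 1.48957, 0.292487)–(-0.0479, 1.48957, -0.5369)  len=0.8294
  (v5,v8,v3) [+-+] → (-0.0479, 1.48957, -0.5369)–(-0.0479, 1.62653, -0.451341)  len=0.1615
  (v3,v8,v6) [+--] → (-0.0479, 1.62653, -0.451341)–(-0.0479, 2.34902, 0)  len=0.8519
  (v15,v18,v16) [-+-] → (-0.0479, -2.34902, 0)–(-0.0479, -1.62653, 0.451341)  len=0.8519
  (v16,v18,v19) [-++] → (-0.0479, -1.62653, 0.451341)–(-0.0479, -1.48957, 0.5369)  len=0.1615
  (v16,v19,v17) [-+-] → (-0.0479, -1.48957, 0.5369)–(-0.0479, -1.48957, -0.292487)  len=0.8294
  (v17,v19,v20) [-++] → (-0.0479, -1.48957, -0.292487)–(-0.0479, -1.48957, -0.5369)  len=0.2444
  (v17,v20,v15) [-+-] → (-0.0479, -1.48957, -0.5369)–(-0.0479, -2.06534, -0.177212)  len=0.6789
  (v15,v20,v18) [-++] → (-0.0479, -2.06534, -0.177212)–(-0.0479, -2.34902, 0)  len=0.3345

Chained into 2 loop(s):
  loop 1: 6 segments, perimeter = 3.1005
  loop 2: 6 segments, perimeter = 3.1005
Total perimeter = 6.201

loops=2 perimeter=6.201


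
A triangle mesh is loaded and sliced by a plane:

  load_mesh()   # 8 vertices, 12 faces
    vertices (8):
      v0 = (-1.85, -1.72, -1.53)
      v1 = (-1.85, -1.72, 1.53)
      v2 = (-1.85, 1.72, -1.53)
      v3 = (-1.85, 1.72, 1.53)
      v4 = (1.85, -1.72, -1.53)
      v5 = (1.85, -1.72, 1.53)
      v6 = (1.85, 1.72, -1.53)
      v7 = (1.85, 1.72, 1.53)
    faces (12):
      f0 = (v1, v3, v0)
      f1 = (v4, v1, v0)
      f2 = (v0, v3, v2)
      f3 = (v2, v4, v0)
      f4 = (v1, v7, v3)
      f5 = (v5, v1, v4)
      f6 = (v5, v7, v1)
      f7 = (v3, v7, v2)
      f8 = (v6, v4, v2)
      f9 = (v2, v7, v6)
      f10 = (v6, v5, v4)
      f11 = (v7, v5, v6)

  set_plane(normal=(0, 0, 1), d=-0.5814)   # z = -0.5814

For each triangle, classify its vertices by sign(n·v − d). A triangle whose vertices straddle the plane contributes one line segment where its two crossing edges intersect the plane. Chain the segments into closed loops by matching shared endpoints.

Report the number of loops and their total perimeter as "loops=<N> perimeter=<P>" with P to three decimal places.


loops=1 perimeter=14.280

Straddling triangles (8 of 12):
  (v1,v3,v0) [++-] → (-1.85, -0.6536, -0.5814)–(-1.85, -1.72, -0.5814)  len=1.0664
  (v4,v1,v0) [-+-] → (0.703, -1.72, -0.5814)–(-1.85, -1.72, -0.5814)  len=2.5530
  (v0,v3,v2) [-+-] → (-1.85, -0.6536, -0.5814)–(-1.85, 1.72, -0.5814)  len=2.3736
  (v5,v1,v4) [++-] → (0.703, -1.72, -0.5814)–(1.85, -1.72, -0.5814)  len=1.1470
  (v3,v7,v2) [++-] → (-0.703, 1.72, -0.5814)–(-1.85, 1.72, -0.5814)  len=1.1470
  (v2,v7,v6) [-+-] → (-0.703, 1.72, -0.5814)–(1.85, 1.72, -0.5814)  len=2.5530
  (v6,v5,v4) [-+-] → (1.85, 0.6536, -0.5814)–(1.85, -1.72, -0.5814)  len=2.3736
  (v7,v5,v6) [++-] → (1.85, 0.6536, -0.5814)–(1.85, 1.72, -0.5814)  len=1.0664

Chained into 1 loop(s):
  loop 1: 8 segments, perimeter = 14.2800
Total perimeter = 14.280


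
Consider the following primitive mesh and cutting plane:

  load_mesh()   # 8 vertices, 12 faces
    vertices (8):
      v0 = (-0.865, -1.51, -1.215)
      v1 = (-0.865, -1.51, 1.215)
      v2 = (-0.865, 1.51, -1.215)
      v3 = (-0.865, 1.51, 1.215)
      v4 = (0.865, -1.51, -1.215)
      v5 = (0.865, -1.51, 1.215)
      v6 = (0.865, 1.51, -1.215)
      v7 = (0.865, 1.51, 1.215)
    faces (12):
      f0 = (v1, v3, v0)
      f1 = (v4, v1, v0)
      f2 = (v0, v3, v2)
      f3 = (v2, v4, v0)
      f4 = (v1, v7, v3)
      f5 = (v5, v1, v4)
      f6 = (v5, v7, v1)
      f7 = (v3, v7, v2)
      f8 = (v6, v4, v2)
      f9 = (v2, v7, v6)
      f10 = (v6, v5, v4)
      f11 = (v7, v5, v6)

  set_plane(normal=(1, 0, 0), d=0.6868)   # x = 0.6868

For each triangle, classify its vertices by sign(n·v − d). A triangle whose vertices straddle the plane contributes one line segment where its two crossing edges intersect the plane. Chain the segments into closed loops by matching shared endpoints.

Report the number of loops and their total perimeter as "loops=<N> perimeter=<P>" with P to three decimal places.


loops=1 perimeter=10.900

Straddling triangles (8 of 12):
  (v4,v1,v0) [+--] → (0.6868, -1.51, -0.964696)–(0.6868, -1.51, -1.215)  len=0.2503
  (v2,v4,v0) [-+-] → (0.6868, -1.19892, -1.215)–(0.6868, -1.51, -1.215)  len=0.3111
  (v1,v7,v3) [-+-] → (0.6868, 1.19892, 1.215)–(0.6868, 1.51, 1.215)  len=0.3111
  (v5,v1,v4) [+-+] → (0.6868, -1.51, 1.215)–(0.6868, -1.51, -0.964696)  len=2.1797
  (v5,v7,v1) [++-] → (0.6868, 1.19892, 1.215)–(0.6868, -1.51, 1.215)  len=2.7089
  (v3,v7,v2) [-+-] → (0.6868, 1.51, 1.215)–(0.6868, 1.51, 0.964696)  len=0.2503
  (v6,v4,v2) [++-] → (0.6868, -1.19892, -1.215)–(0.6868, 1.51, -1.215)  len=2.7089
  (v2,v7,v6) [-++] → (0.6868, 1.51, 0.964696)–(0.6868, 1.51, -1.215)  len=2.1797

Chained into 1 loop(s):
  loop 1: 8 segments, perimeter = 10.9000
Total perimeter = 10.900


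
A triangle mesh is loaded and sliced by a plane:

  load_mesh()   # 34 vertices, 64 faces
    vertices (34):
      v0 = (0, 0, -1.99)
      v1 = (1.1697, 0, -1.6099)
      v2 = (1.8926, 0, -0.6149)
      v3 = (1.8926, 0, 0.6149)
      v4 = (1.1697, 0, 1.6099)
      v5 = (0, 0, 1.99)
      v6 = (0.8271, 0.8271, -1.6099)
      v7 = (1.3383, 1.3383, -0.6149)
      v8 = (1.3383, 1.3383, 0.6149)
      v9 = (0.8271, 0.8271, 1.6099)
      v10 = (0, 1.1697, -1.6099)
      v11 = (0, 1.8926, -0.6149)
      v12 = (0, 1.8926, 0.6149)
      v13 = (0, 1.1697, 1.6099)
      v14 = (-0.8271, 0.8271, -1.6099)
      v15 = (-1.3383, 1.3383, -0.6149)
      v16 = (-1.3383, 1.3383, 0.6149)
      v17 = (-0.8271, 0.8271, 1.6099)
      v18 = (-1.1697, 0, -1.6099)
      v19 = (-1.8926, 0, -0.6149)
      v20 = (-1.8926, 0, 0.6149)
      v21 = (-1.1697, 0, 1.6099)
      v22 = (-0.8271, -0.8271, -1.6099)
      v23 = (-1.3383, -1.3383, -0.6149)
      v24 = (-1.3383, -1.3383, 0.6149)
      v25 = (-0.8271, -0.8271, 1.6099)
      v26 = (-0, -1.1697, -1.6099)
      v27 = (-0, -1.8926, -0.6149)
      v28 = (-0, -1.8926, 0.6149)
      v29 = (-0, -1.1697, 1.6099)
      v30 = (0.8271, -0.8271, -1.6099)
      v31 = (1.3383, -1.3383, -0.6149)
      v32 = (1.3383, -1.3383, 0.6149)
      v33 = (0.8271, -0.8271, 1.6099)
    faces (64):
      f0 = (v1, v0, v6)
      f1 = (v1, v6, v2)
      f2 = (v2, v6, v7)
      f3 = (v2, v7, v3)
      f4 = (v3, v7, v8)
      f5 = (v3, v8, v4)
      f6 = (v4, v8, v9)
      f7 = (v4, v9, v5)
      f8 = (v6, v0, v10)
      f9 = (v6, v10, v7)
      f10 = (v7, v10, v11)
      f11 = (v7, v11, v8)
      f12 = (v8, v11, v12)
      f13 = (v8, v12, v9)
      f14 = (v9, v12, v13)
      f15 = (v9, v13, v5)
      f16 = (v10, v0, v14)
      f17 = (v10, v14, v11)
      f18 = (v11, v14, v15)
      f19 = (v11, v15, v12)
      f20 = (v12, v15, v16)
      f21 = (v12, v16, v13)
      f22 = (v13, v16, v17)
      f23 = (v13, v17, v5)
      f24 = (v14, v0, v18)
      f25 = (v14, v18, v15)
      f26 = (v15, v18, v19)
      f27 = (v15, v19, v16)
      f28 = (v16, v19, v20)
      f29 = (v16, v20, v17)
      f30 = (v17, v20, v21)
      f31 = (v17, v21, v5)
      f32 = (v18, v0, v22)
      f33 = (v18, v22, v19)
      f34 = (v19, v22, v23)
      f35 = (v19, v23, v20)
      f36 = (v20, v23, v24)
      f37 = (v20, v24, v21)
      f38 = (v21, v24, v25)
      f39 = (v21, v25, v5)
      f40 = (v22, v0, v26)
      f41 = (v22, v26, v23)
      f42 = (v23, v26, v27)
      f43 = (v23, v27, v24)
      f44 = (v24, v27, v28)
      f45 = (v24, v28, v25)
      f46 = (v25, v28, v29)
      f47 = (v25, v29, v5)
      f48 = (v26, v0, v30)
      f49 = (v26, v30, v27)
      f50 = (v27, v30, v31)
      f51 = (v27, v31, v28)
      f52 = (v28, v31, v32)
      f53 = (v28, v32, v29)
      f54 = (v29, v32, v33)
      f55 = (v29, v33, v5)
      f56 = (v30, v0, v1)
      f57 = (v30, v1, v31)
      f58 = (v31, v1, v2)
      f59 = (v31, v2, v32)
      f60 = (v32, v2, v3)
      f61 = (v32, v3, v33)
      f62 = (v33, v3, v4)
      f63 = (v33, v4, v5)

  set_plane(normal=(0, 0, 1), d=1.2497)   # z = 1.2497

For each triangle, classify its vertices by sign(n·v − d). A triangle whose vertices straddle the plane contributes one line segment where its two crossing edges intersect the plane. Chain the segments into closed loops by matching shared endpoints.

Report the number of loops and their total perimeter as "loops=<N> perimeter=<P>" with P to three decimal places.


loops=1 perimeter=8.764

Straddling triangles (16 of 64):
  (v3,v8,v4) [--+] → (1.23073, 0.484478, 1.2497)–(1.4314, 0, 1.2497)  len=0.5244
  (v4,v8,v9) [+-+] → (1.23073, 0.484478, 1.2497)–(1.01216, 1.01216, 1.2497)  len=0.5712
  (v8,v12,v9) [--+] → (0.527681, 1.21282, 1.2497)–(1.01216, 1.01216, 1.2497)  len=0.5244
  (v9,v12,v13) [+-+] → (0.527681, 1.21282, 1.2497)–(0, 1.4314, 1.2497)  len=0.5712
  (v12,v16,v13) [--+] → (-0.484478, 1.23073, 1.2497)–(0, 1.4314, 1.2497)  len=0.5244
  (v13,v16,v17) [+-+] → (-0.484478, 1.23073, 1.2497)–(-1.01216, 1.01216, 1.2497)  len=0.5712
  (v16,v20,v17) [--+] → (-1.21282, 0.527681, 1.2497)–(-1.01216, 1.01216, 1.2497)  len=0.5244
  (v17,v20,v21) [+-+] → (-1.21282, 0.527681, 1.2497)–(-1.4314, 0, 1.2497)  len=0.5712
  (v20,v24,v21) [--+] → (-1.23073, -0.484478, 1.2497)–(-1.4314, 0, 1.2497)  len=0.5244
  (v21,v24,v25) [+-+] → (-1.23073, -0.484478, 1.2497)–(-1.01216, -1.01216, 1.2497)  len=0.5712
  (v24,v28,v25) [--+] → (-0.527681, -1.21282, 1.2497)–(-1.01216, -1.01216, 1.2497)  len=0.5244
  (v25,v28,v29) [+-+] → (-0.527681, -1.21282, 1.2497)–(0, -1.4314, 1.2497)  len=0.5712
  (v28,v32,v29) [--+] → (0.484478, -1.23073, 1.2497)–(0, -1.4314, 1.2497)  len=0.5244
  (v29,v32,v33) [+-+] → (0.484478, -1.23073, 1.2497)–(1.01216, -1.01216, 1.2497)  len=0.5712
  (v32,v3,v33) [--+] → (1.21282, -0.527681, 1.2497)–(1.01216, -1.01216, 1.2497)  len=0.5244
  (v33,v3,v4) [+-+] → (1.21282, -0.527681, 1.2497)–(1.4314, 0, 1.2497)  len=0.5712

Chained into 1 loop(s):
  loop 1: 16 segments, perimeter = 8.7644
Total perimeter = 8.764


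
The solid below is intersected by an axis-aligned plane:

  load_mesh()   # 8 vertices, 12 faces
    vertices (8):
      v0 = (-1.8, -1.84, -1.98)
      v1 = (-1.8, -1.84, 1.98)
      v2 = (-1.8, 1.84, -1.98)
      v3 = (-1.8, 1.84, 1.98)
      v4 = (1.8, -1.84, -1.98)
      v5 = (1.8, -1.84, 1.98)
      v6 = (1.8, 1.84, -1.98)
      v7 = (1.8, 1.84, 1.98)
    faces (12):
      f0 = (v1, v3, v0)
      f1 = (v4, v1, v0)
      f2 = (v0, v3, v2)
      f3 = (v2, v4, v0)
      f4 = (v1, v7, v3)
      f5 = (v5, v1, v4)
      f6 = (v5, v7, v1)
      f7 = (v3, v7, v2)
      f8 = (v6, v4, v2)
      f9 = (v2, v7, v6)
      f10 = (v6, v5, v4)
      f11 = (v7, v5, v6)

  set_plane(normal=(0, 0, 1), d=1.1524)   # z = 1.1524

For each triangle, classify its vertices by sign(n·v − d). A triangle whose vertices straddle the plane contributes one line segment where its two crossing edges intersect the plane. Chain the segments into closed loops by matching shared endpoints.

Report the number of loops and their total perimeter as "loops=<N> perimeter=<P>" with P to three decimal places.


Straddling triangles (8 of 12):
  (v1,v3,v0) [++-] → (-1.8, 1.07092, 1.1524)–(-1.8, -1.84, 1.1524)  len=2.9109
  (v4,v1,v0) [-+-] → (-1.04764, -1.84, 1.1524)–(-1.8, -1.84, 1.1524)  len=0.7524
  (v0,v3,v2) [-+-] → (-1.8, 1.07092, 1.1524)–(-1.8, 1.84, 1.1524)  len=0.7691
  (v5,v1,v4) [++-] → (-1.04764, -1.84, 1.1524)–(1.8, -1.84, 1.1524)  len=2.8476
  (v3,v7,v2) [++-] → (1.04764, 1.84, 1.1524)–(-1.8, 1.84, 1.1524)  len=2.8476
  (v2,v7,v6) [-+-] → (1.04764, 1.84, 1.1524)–(1.8, 1.84, 1.1524)  len=0.7524
  (v6,v5,v4) [-+-] → (1.8, -1.07092, 1.1524)–(1.8, -1.84, 1.1524)  len=0.7691
  (v7,v5,v6) [++-] → (1.8, -1.07092, 1.1524)–(1.8, 1.84, 1.1524)  len=2.9109

Chained into 1 loop(s):
  loop 1: 8 segments, perimeter = 14.5600
Total perimeter = 14.560

loops=1 perimeter=14.560


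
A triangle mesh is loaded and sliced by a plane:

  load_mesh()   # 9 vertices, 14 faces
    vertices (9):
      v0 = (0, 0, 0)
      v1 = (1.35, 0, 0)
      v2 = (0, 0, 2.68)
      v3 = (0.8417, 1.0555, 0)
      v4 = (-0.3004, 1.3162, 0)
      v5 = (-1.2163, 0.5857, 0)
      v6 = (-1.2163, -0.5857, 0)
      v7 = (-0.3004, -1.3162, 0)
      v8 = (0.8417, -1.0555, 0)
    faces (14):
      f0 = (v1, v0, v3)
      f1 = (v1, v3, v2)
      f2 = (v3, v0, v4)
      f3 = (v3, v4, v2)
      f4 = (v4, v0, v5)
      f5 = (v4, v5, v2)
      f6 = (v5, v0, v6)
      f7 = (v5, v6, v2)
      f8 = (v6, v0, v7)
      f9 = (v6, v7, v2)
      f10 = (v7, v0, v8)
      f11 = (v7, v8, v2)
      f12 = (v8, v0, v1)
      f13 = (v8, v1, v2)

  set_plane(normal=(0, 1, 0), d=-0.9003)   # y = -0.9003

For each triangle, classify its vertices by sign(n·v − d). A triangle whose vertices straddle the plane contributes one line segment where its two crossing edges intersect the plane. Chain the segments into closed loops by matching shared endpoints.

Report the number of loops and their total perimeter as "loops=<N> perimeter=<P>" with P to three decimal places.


loops=1 perimeter=4.255

Straddling triangles (6 of 14):
  (v6,v0,v7) [++-] → (-0.205478, -0.9003, 0)–(-0.821855, -0.9003, 0)  len=0.6164
  (v6,v7,v2) [+-+] → (-0.821855, -0.9003, 0)–(-0.205478, -0.9003, 0.846841)  len=1.0474
  (v7,v0,v8) [-+-] → (-0.205478, -0.9003, 0)–(0.717937, -0.9003, 0)  len=0.9234
  (v7,v8,v2) [--+] → (0.717937, -0.9003, 0.394065)–(-0.205478, -0.9003, 0.846841)  len=1.0284
  (v8,v0,v1) [-++] → (0.717937, -0.9003, 0)–(0.91644, -0.9003, 0)  len=0.1985
  (v8,v1,v2) [-++] → (0.91644, -0.9003, 0)–(0.717937, -0.9003, 0.394065)  len=0.4412

Chained into 1 loop(s):
  loop 1: 6 segments, perimeter = 4.2554
Total perimeter = 4.255


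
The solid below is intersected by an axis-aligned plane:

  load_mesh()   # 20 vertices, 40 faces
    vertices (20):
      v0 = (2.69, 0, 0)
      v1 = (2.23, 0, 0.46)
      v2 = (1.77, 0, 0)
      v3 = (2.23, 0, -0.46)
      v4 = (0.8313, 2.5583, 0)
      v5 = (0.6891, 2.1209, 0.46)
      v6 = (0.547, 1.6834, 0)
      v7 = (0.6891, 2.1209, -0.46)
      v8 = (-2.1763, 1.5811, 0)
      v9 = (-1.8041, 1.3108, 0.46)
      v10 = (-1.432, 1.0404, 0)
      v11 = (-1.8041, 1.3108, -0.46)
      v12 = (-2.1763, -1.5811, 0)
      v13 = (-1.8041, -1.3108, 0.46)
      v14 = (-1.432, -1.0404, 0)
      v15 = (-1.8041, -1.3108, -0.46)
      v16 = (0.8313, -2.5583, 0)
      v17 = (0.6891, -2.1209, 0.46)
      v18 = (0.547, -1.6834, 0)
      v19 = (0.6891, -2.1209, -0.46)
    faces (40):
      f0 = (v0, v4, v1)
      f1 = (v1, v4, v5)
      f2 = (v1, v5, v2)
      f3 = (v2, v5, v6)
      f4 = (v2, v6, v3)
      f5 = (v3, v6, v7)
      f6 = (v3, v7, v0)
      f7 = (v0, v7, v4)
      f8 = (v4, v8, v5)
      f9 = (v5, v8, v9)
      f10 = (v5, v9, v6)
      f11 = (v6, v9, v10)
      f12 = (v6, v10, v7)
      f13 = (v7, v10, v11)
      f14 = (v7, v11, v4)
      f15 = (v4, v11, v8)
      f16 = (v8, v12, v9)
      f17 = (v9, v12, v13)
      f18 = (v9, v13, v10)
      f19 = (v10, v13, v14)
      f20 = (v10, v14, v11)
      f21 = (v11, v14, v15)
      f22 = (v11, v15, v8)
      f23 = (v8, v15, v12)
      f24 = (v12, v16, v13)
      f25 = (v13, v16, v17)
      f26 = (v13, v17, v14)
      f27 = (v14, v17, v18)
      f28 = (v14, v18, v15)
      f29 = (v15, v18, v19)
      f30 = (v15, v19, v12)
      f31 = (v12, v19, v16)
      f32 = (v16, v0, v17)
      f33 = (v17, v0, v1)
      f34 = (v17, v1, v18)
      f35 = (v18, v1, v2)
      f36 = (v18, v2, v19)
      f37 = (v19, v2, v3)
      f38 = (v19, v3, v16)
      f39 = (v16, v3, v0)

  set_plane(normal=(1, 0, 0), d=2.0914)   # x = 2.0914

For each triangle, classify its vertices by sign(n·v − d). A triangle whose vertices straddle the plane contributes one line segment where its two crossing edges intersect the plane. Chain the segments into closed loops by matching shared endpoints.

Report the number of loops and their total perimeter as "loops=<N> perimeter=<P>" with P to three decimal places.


Straddling triangles (14 of 40):
  (v0,v4,v1) [+-+] → (2.0914, 0.823908, 0)–(2.0914, 0.253507, 0.414418)  len=0.7051
  (v1,v4,v5) [+--] → (2.0914, 0.253507, 0.414418)–(2.0914, 0.19077, 0.46)  len=0.0775
  (v1,v5,v2) [+--] → (2.0914, 0.19077, 0.46)–(2.0914, 0, 0.3214)  len=0.2358
  (v2,v6,v3) [--+] → (2.0914, 0.138633, -0.422118)–(2.0914, 0, -0.3214)  len=0.1714
  (v3,v6,v7) [+--] → (2.0914, 0.138633, -0.422118)–(2.0914, 0.19077, -0.46)  len=0.0644
  (v3,v7,v0) [+-+] → (2.0914, 0.19077, -0.46)–(2.0914, 0.6345, -0.137616)  len=0.5485
  (v0,v7,v4) [+--] → (2.0914, 0.6345, -0.137616)–(2.0914, 0.823908, 0)  len=0.2341
  (v16,v0,v17) [-+-] → (2.0914, -0.823908, 0)–(2.0914, -0.6345, 0.137616)  len=0.2341
  (v17,v0,v1) [-++] → (2.0914, -0.6345, 0.137616)–(2.0914, -0.19077, 0.46)  len=0.5485
  (v17,v1,v18) [-+-] → (2.0914, -0.19077, 0.46)–(2.0914, -0.138633, 0.422118)  len=0.0644
  (v18,v1,v2) [-+-] → (2.0914, -0.138633, 0.422118)–(2.0914, 0, 0.3214)  len=0.1714
  (v19,v2,v3) [--+] → (2.0914, 0, -0.3214)–(2.0914, -0.19077, -0.46)  len=0.2358
  (v19,v3,v16) [-+-] → (2.0914, -0.19077, -0.46)–(2.0914, -0.253507, -0.414418)  len=0.0775
  (v16,v3,v0) [-++] → (2.0914, -0.253507, -0.414418)–(2.0914, -0.823908, 0)  len=0.7051

Chained into 1 loop(s):
  loop 1: 14 segments, perimeter = 4.0736
Total perimeter = 4.074

loops=1 perimeter=4.074


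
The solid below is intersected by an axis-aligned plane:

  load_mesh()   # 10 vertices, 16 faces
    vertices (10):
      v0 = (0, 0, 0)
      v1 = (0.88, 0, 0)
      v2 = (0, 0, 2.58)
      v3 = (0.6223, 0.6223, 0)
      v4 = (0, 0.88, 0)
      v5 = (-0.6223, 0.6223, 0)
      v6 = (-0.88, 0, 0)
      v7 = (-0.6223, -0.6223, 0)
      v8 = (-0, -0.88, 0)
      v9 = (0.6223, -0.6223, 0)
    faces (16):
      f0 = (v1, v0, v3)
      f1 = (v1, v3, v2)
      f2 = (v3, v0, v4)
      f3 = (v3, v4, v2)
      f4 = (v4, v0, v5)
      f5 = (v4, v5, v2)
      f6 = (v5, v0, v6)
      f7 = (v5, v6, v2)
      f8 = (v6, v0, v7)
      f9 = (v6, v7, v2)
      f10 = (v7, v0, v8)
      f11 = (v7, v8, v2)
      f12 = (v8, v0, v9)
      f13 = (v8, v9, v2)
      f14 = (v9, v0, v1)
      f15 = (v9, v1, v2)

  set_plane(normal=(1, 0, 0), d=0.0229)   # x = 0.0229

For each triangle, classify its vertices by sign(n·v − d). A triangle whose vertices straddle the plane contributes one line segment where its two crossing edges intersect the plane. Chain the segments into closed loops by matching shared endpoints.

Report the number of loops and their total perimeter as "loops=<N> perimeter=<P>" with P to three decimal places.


loops=1 perimeter=7.064

Straddling triangles (8 of 16):
  (v1,v0,v3) [+-+] → (0.0229, 0, 0)–(0.0229, 0.0229, 0)  len=0.0229
  (v1,v3,v2) [++-] → (0.0229, 0.0229, 2.48506)–(0.0229, 0, 2.51286)  len=0.0360
  (v3,v0,v4) [+--] → (0.0229, 0.0229, 0)–(0.0229, 0.870517, 0)  len=0.8476
  (v3,v4,v2) [+--] → (0.0229, 0.870517, 0)–(0.0229, 0.0229, 2.48506)  len=2.6256
  (v8,v0,v9) [--+] → (0.0229, -0.0229, 0)–(0.0229, -0.870517, 0)  len=0.8476
  (v8,v9,v2) [-+-] → (0.0229, -0.870517, 0)–(0.0229, -0.0229, 2.48506)  len=2.6256
  (v9,v0,v1) [+-+] → (0.0229, -0.0229, 0)–(0.0229, 0, 0)  len=0.0229
  (v9,v1,v2) [++-] → (0.0229, 0, 2.51286)–(0.0229, -0.0229, 2.48506)  len=0.0360

Chained into 1 loop(s):
  loop 1: 8 segments, perimeter = 7.0643
Total perimeter = 7.064


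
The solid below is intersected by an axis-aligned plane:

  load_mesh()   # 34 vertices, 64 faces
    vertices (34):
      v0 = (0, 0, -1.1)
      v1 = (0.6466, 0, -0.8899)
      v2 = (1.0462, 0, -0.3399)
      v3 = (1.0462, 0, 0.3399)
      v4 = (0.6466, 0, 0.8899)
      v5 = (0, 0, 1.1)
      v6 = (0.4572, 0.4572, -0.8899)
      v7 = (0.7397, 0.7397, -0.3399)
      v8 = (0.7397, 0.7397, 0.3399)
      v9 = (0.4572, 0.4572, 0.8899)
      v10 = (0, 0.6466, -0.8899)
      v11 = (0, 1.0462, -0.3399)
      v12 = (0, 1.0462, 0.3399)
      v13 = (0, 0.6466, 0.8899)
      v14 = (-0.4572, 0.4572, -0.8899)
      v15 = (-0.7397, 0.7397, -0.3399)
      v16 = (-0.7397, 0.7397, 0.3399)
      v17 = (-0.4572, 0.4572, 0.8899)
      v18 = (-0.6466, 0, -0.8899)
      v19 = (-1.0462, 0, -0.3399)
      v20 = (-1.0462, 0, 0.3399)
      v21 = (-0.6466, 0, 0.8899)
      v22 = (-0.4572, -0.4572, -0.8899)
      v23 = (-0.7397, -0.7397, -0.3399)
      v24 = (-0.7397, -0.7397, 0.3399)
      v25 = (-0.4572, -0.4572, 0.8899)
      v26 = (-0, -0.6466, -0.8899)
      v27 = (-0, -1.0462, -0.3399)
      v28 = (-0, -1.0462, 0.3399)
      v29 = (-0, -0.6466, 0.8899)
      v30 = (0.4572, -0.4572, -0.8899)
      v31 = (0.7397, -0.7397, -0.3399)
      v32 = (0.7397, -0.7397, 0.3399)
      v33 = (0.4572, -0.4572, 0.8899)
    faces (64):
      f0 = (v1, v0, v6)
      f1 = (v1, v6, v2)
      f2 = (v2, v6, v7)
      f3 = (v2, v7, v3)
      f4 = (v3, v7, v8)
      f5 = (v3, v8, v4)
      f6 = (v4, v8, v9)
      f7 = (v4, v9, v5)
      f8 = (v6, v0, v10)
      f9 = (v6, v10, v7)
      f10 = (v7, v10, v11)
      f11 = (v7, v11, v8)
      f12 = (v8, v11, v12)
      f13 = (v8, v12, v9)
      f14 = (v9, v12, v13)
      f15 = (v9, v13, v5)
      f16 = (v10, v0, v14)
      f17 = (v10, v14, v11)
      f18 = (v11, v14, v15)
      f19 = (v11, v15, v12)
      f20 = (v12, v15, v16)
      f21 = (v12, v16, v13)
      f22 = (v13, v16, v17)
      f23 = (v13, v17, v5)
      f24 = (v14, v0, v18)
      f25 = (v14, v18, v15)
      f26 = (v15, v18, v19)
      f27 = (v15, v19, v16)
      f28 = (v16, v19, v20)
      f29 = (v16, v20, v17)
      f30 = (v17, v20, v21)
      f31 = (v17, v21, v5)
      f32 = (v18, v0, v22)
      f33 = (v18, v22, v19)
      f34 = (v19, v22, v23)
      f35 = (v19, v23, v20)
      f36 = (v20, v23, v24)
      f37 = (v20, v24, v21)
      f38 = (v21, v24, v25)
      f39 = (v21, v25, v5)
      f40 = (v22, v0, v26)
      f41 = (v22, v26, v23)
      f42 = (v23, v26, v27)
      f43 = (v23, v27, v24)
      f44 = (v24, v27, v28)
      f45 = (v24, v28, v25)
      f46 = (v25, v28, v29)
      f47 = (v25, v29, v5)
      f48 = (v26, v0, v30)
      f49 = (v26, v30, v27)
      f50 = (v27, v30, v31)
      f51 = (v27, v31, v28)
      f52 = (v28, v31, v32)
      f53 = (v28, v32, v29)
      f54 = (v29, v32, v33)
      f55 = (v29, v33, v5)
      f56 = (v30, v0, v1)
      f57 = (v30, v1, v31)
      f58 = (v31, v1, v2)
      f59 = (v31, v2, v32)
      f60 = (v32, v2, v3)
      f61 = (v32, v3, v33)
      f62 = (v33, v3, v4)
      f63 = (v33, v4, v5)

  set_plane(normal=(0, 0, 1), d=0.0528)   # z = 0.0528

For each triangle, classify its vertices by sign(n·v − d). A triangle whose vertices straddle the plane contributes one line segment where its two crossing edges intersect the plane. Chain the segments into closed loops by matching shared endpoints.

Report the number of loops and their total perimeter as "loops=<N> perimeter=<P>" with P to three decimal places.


loops=1 perimeter=6.405

Straddling triangles (16 of 64):
  (v2,v7,v3) [--+] → (0.916756, 0.312398, 0.0528)–(1.0462, 0, 0.0528)  len=0.3382
  (v3,v7,v8) [+-+] → (0.916756, 0.312398, 0.0528)–(0.7397, 0.7397, 0.0528)  len=0.4625
  (v7,v11,v8) [--+] → (0.427302, 0.869144, 0.0528)–(0.7397, 0.7397, 0.0528)  len=0.3382
  (v8,v11,v12) [+-+] → (0.427302, 0.869144, 0.0528)–(0, 1.0462, 0.0528)  len=0.4625
  (v11,v15,v12) [--+] → (-0.312398, 0.916756, 0.0528)–(0, 1.0462, 0.0528)  len=0.3382
  (v12,v15,v16) [+-+] → (-0.312398, 0.916756, 0.0528)–(-0.7397, 0.7397, 0.0528)  len=0.4625
  (v15,v19,v16) [--+] → (-0.869144, 0.427302, 0.0528)–(-0.7397, 0.7397, 0.0528)  len=0.3382
  (v16,v19,v20) [+-+] → (-0.869144, 0.427302, 0.0528)–(-1.0462, 0, 0.0528)  len=0.4625
  (v19,v23,v20) [--+] → (-0.916756, -0.312398, 0.0528)–(-1.0462, 0, 0.0528)  len=0.3382
  (v20,v23,v24) [+-+] → (-0.916756, -0.312398, 0.0528)–(-0.7397, -0.7397, 0.0528)  len=0.4625
  (v23,v27,v24) [--+] → (-0.427302, -0.869144, 0.0528)–(-0.7397, -0.7397, 0.0528)  len=0.3382
  (v24,v27,v28) [+-+] → (-0.427302, -0.869144, 0.0528)–(0, -1.0462, 0.0528)  len=0.4625
  (v27,v31,v28) [--+] → (0.312398, -0.916756, 0.0528)–(0, -1.0462, 0.0528)  len=0.3382
  (v28,v31,v32) [+-+] → (0.312398, -0.916756, 0.0528)–(0.7397, -0.7397, 0.0528)  len=0.4625
  (v31,v2,v32) [--+] → (0.869144, -0.427302, 0.0528)–(0.7397, -0.7397, 0.0528)  len=0.3382
  (v32,v2,v3) [+-+] → (0.869144, -0.427302, 0.0528)–(1.0462, 0, 0.0528)  len=0.4625

Chained into 1 loop(s):
  loop 1: 16 segments, perimeter = 6.4055
Total perimeter = 6.405


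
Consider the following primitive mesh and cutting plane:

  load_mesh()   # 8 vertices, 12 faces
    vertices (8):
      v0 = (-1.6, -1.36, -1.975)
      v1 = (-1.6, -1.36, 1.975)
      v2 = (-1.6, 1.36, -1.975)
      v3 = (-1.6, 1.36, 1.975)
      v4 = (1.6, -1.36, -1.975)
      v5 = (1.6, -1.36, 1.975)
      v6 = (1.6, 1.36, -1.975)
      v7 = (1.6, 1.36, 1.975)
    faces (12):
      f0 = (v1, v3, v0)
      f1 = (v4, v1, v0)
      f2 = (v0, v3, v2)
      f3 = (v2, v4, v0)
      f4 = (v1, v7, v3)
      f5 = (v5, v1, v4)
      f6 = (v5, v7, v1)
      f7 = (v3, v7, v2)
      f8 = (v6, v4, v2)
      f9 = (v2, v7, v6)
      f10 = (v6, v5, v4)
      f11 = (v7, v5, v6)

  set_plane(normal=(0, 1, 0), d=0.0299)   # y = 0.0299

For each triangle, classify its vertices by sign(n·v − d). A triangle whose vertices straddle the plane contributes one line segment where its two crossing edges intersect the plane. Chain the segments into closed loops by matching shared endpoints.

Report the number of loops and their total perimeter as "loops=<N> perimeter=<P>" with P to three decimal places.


loops=1 perimeter=14.300

Straddling triangles (8 of 12):
  (v1,v3,v0) [-+-] → (-1.6, 0.0299, 1.975)–(-1.6, 0.0299, 0.043421)  len=1.9316
  (v0,v3,v2) [-++] → (-1.6, 0.0299, 0.043421)–(-1.6, 0.0299, -1.975)  len=2.0184
  (v2,v4,v0) [+--] → (-0.0351765, 0.0299, -1.975)–(-1.6, 0.0299, -1.975)  len=1.5648
  (v1,v7,v3) [-++] → (0.0351765, 0.0299, 1.975)–(-1.6, 0.0299, 1.975)  len=1.6352
  (v5,v7,v1) [-+-] → (1.6, 0.0299, 1.975)–(0.0351765, 0.0299, 1.975)  len=1.5648
  (v6,v4,v2) [+-+] → (1.6, 0.0299, -1.975)–(-0.0351765, 0.0299, -1.975)  len=1.6352
  (v6,v5,v4) [+--] → (1.6, 0.0299, -0.043421)–(1.6, 0.0299, -1.975)  len=1.9316
  (v7,v5,v6) [+-+] → (1.6, 0.0299, 1.975)–(1.6, 0.0299, -0.043421)  len=2.0184

Chained into 1 loop(s):
  loop 1: 8 segments, perimeter = 14.3000
Total perimeter = 14.300


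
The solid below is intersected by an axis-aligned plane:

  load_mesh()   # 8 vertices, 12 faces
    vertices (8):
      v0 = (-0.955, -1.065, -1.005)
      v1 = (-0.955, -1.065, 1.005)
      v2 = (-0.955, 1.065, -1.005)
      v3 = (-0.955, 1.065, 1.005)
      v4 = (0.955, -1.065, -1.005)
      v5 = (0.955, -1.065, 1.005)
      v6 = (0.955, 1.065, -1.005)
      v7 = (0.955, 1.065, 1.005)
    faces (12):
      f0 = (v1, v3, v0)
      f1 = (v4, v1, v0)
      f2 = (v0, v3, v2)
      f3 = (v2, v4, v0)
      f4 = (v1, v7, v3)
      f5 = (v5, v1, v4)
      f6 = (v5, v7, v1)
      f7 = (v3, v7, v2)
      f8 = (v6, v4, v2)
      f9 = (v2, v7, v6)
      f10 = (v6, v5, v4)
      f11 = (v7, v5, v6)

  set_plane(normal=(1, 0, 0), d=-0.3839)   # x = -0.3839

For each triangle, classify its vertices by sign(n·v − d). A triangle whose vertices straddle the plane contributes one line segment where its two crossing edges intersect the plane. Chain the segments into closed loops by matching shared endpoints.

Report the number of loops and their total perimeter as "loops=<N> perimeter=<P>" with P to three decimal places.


loops=1 perimeter=8.280

Straddling triangles (8 of 12):
  (v4,v1,v0) [+--] → (-0.3839, -1.065, 0.403999)–(-0.3839, -1.065, -1.005)  len=1.4090
  (v2,v4,v0) [-+-] → (-0.3839, 0.428119, -1.005)–(-0.3839, -1.065, -1.005)  len=1.4931
  (v1,v7,v3) [-+-] → (-0.3839, -0.428119, 1.005)–(-0.3839, 1.065, 1.005)  len=1.4931
  (v5,v1,v4) [+-+] → (-0.3839, -1.065, 1.005)–(-0.3839, -1.065, 0.403999)  len=0.6010
  (v5,v7,v1) [++-] → (-0.3839, -0.428119, 1.005)–(-0.3839, -1.065, 1.005)  len=0.6369
  (v3,v7,v2) [-+-] → (-0.3839, 1.065, 1.005)–(-0.3839, 1.065, -0.403999)  len=1.4090
  (v6,v4,v2) [++-] → (-0.3839, 0.428119, -1.005)–(-0.3839, 1.065, -1.005)  len=0.6369
  (v2,v7,v6) [-++] → (-0.3839, 1.065, -0.403999)–(-0.3839, 1.065, -1.005)  len=0.6010

Chained into 1 loop(s):
  loop 1: 8 segments, perimeter = 8.2800
Total perimeter = 8.280


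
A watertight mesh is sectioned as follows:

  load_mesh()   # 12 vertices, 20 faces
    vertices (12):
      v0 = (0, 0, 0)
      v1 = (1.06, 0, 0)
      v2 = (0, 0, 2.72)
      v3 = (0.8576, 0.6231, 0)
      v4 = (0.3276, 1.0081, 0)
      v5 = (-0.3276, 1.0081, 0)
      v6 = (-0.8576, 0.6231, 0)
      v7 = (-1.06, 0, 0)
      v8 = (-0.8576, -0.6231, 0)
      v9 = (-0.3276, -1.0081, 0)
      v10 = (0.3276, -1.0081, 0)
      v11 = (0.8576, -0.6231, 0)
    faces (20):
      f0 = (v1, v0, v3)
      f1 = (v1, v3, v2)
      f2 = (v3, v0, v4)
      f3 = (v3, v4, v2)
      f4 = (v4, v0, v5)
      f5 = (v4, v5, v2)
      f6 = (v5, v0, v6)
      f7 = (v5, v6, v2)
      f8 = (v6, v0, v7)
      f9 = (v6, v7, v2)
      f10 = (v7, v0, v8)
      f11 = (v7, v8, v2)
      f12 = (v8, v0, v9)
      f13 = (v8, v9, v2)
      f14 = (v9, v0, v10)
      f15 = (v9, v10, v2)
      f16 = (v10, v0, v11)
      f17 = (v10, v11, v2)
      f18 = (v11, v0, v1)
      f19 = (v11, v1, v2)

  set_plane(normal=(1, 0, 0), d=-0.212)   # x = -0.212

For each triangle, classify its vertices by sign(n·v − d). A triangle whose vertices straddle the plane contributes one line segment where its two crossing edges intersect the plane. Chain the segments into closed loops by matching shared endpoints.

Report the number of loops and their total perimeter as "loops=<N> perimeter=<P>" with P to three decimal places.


loops=1 perimeter=6.858

Straddling triangles (12 of 20):
  (v4,v0,v5) [++-] → (-0.212, 0.652372, 0)–(-0.212, 1.0081, 0)  len=0.3557
  (v4,v5,v2) [+-+] → (-0.212, 1.0081, 0)–(-0.212, 0.652372, 0.959805)  len=1.0236
  (v5,v0,v6) [-+-] → (-0.212, 0.652372, 0)–(-0.212, 0.154031, 0)  len=0.4983
  (v5,v6,v2) [--+] → (-0.212, 0.154031, 2.04761)–(-0.212, 0.652372, 0.959805)  len=1.1965
  (v6,v0,v7) [-+-] → (-0.212, 0.154031, 0)–(-0.212, 0, 0)  len=0.1540
  (v6,v7,v2) [--+] → (-0.212, 0, 2.176)–(-0.212, 0.154031, 2.04761)  len=0.2005
  (v7,v0,v8) [-+-] → (-0.212, 0, 0)–(-0.212, -0.154031, 0)  len=0.1540
  (v7,v8,v2) [--+] → (-0.212, -0.154031, 2.04761)–(-0.212, 0, 2.176)  len=0.2005
  (v8,v0,v9) [-+-] → (-0.212, -0.154031, 0)–(-0.212, -0.652372, 0)  len=0.4983
  (v8,v9,v2) [--+] → (-0.212, -0.652372, 0.959805)–(-0.212, -0.154031, 2.04761)  len=1.1965
  (v9,v0,v10) [-++] → (-0.212, -0.652372, 0)–(-0.212, -1.0081, 0)  len=0.3557
  (v9,v10,v2) [-++] → (-0.212, -1.0081, 0)–(-0.212, -0.652372, 0.959805)  len=1.0236

Chained into 1 loop(s):
  loop 1: 12 segments, perimeter = 6.8575
Total perimeter = 6.858


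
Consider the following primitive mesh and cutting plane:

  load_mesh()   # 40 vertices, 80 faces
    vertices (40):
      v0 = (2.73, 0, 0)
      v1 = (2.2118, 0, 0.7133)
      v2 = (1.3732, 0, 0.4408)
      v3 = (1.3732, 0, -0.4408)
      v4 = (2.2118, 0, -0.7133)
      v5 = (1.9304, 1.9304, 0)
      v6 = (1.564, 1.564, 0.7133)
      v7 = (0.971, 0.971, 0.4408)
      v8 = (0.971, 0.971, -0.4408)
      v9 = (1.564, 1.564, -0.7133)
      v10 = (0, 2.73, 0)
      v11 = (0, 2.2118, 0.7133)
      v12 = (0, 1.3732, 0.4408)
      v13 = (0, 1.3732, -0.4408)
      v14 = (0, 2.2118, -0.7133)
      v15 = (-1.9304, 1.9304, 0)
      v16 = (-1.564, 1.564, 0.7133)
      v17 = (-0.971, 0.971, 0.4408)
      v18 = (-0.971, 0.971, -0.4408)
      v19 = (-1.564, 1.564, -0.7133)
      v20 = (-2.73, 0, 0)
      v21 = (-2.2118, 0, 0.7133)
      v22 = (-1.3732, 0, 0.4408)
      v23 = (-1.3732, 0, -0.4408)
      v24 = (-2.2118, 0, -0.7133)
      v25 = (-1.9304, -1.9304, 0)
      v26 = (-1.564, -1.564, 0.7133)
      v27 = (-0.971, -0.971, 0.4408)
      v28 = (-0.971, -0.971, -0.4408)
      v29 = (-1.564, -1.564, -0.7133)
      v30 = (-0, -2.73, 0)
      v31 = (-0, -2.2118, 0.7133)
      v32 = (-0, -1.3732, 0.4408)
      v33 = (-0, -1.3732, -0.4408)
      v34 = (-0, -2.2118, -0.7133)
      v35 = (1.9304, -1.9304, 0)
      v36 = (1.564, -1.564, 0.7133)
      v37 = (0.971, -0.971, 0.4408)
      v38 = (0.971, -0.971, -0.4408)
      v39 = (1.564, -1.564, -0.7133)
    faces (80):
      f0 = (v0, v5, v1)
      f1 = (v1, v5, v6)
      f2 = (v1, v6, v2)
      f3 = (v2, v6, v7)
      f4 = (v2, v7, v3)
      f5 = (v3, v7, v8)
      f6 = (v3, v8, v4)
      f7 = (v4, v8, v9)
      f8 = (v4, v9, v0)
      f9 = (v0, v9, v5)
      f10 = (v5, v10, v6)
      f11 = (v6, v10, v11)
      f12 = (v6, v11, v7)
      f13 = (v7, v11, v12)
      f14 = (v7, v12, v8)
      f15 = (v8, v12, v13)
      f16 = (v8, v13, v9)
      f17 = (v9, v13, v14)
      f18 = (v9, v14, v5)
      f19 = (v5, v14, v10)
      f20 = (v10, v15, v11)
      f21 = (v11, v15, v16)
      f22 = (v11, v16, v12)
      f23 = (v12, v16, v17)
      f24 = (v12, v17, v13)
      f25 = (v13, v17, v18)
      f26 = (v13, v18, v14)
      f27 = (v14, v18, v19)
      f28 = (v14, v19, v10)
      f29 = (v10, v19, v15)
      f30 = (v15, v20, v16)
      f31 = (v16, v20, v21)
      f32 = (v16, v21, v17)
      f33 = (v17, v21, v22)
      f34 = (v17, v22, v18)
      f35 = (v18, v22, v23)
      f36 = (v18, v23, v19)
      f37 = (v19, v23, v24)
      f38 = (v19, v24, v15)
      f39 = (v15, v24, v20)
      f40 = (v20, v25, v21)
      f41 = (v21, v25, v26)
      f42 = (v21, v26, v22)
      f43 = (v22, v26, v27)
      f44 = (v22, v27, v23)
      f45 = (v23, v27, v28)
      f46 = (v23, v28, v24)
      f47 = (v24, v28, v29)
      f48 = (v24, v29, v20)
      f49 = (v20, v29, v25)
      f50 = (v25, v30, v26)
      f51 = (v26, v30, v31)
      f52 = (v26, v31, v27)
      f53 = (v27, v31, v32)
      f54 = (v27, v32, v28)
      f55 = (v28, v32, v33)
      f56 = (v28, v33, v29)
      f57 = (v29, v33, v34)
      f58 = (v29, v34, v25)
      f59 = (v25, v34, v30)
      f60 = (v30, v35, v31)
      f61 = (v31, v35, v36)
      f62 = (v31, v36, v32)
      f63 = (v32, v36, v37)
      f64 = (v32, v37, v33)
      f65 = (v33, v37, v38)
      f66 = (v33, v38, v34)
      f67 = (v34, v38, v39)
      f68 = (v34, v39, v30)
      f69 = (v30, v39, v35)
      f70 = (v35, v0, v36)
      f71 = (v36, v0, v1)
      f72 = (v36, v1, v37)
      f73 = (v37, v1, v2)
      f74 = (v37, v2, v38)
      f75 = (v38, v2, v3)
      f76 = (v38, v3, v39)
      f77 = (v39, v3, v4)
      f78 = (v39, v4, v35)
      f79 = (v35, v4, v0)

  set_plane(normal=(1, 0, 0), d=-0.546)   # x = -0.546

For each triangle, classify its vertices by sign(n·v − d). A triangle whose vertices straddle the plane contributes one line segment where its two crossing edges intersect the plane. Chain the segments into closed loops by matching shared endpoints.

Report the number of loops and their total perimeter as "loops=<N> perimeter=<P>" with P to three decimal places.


Straddling triangles (20 of 80):
  (v10,v15,v11) [+-+] → (-0.546, 2.50384, 0)–(-0.546, 2.13221, 0.511548)  len=0.6323
  (v11,v15,v16) [+--] → (-0.546, 2.13221, 0.511548)–(-0.546, 1.98565, 0.7133)  len=0.2494
  (v11,v16,v12) [+-+] → (-0.546, 1.98565, 0.7133)–(-0.546, 1.43981, 0.535931)  len=0.5739
  (v12,v16,v17) [+--] → (-0.546, 1.43981, 0.535931)–(-0.546, 1.14704, 0.4408)  len=0.3078
  (v12,v17,v13) [+-+] → (-0.546, 1.14704, 0.4408)–(-0.546, 1.14704, 0.0549298)  len=0.3859
  (v13,v17,v18) [+--] → (-0.546, 1.14704, 0.0549298)–(-0.546, 1.14704, -0.4408)  len=0.4957
  (v13,v18,v14) [+-+] → (-0.546, 1.14704, -0.4408)–(-0.546, 1.51409, -0.560071)  len=0.3859
  (v14,v18,v19) [+--] → (-0.546, 1.51409, -0.560071)–(-0.546, 1.98565, -0.7133)  len=0.4958
  (v14,v19,v10) [+-+] → (-0.546, 1.98565, -0.7133)–(-0.546, 2.32294, -0.249016)  len=0.5739
  (v10,v19,v15) [+--] → (-0.546, 2.32294, -0.249016)–(-0.546, 2.50384, 0)  len=0.3078
  (v25,v30,v26) [-+-] → (-0.546, -2.50384, 0)–(-0.546, -2.32294, 0.249016)  len=0.3078
  (v26,v30,v31) [-++] → (-0.546, -2.32294, 0.249016)–(-0.546, -1.98565, 0.7133)  len=0.5739
  (v26,v31,v27) [-+-] → (-0.546, -1.98565, 0.7133)–(-0.546, -1.51409, 0.560071)  len=0.4958
  (v27,v31,v32) [-++] → (-0.546, -1.51409, 0.560071)–(-0.546, -1.14704, 0.4408)  len=0.3859
  (v27,v32,v28) [-+-] → (-0.546, -1.14704, 0.4408)–(-0.546, -1.14704, -0.0549298)  len=0.4957
  (v28,v32,v33) [-++] → (-0.546, -1.14704, -0.0549298)–(-0.546, -1.14704, -0.4408)  len=0.3859
  (v28,v33,v29) [-+-] → (-0.546, -1.14704, -0.4408)–(-0.546, -1.43981, -0.535931)  len=0.3078
  (v29,v33,v34) [-++] → (-0.546, -1.43981, -0.535931)–(-0.546, -1.98565, -0.7133)  len=0.5739
  (v29,v34,v25) [-+-] → (-0.546, -1.98565, -0.7133)–(-0.546, -2.13221, -0.511548)  len=0.2494
  (v25,v34,v30) [-++] → (-0.546, -2.13221, -0.511548)–(-0.546, -2.50384, 0)  len=0.6323

Chained into 2 loop(s):
  loop 1: 10 segments, perimeter = 4.4085
  loop 2: 10 segments, perimeter = 4.4085
Total perimeter = 8.817

loops=2 perimeter=8.817


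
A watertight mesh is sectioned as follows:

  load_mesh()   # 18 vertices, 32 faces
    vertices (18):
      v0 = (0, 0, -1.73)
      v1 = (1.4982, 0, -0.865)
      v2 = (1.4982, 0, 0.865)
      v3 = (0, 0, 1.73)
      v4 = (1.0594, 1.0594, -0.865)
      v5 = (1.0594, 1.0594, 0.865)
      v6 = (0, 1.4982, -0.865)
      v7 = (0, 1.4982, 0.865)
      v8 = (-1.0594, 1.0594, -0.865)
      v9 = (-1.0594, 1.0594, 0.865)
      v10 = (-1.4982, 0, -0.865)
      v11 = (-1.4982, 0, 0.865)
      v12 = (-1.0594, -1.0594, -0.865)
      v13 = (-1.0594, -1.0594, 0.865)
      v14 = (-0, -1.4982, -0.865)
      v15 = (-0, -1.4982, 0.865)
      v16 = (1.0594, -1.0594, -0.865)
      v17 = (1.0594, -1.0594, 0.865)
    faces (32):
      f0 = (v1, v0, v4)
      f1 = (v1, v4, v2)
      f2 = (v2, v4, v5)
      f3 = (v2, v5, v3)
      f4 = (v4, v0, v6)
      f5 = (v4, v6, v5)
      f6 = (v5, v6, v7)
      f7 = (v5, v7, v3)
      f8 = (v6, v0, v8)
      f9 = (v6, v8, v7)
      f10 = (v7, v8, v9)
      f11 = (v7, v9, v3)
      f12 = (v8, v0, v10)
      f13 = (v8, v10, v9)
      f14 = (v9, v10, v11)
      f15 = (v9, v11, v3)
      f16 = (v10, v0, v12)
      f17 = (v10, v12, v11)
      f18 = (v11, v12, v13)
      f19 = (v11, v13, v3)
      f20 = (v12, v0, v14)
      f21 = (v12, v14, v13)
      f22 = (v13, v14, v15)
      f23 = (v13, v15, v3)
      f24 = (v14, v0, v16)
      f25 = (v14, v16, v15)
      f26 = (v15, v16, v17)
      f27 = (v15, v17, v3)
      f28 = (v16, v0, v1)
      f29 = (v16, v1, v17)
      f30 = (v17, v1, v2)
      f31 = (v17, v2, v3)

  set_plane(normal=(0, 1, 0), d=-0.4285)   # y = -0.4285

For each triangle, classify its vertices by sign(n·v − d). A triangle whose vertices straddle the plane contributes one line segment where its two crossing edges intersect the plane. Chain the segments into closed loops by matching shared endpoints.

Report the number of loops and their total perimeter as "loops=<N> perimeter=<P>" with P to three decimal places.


loops=1 perimeter=9.343

Straddling triangles (12 of 32):
  (v10,v0,v12) [++-] → (-0.4285, -0.4285, -1.38013)–(-1.32072, -0.4285, -0.865)  len=1.0302
  (v10,v12,v11) [+-+] → (-1.32072, -0.4285, -0.865)–(-1.32072, -0.4285, 0.16526)  len=1.0303
  (v11,v12,v13) [+--] → (-1.32072, -0.4285, 0.16526)–(-1.32072, -0.4285, 0.865)  len=0.6997
  (v11,v13,v3) [+-+] → (-1.32072, -0.4285, 0.865)–(-0.4285, -0.4285, 1.38013)  len=1.0302
  (v12,v0,v14) [-+-] → (-0.4285, -0.4285, -1.38013)–(0, -0.4285, -1.4826)  len=0.4406
  (v13,v15,v3) [--+] → (0, -0.4285, 1.4826)–(-0.4285, -0.4285, 1.38013)  len=0.4406
  (v14,v0,v16) [-+-] → (0, -0.4285, -1.4826)–(0.4285, -0.4285, -1.38013)  len=0.4406
  (v15,v17,v3) [--+] → (0.4285, -0.4285, 1.38013)–(0, -0.4285, 1.4826)  len=0.4406
  (v16,v0,v1) [-++] → (0.4285, -0.4285, -1.38013)–(1.32072, -0.4285, -0.865)  len=1.0302
  (v16,v1,v17) [-+-] → (1.32072, -0.4285, -0.865)–(1.32072, -0.4285, -0.16526)  len=0.6997
  (v17,v1,v2) [-++] → (1.32072, -0.4285, -0.16526)–(1.32072, -0.4285, 0.865)  len=1.0303
  (v17,v2,v3) [-++] → (1.32072, -0.4285, 0.865)–(0.4285, -0.4285, 1.38013)  len=1.0302

Chained into 1 loop(s):
  loop 1: 12 segments, perimeter = 9.3433
Total perimeter = 9.343
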